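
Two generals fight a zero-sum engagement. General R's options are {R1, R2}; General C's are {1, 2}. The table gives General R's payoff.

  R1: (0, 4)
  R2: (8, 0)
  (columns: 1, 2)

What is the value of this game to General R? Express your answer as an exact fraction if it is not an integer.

Row minima: R1 → 0, R2 → 0; maximin = 0.
Column maxima: 1 → 8, 2 → 4; minimax = 4.
0 ≠ 4, so there is no saddle point; optimal play is mixed.
Let General R play R1 with probability p. Expected payoff against 1: 0p + 8(1−p) = −8p + 8; against 2: 4p + 0(1−p) = 4p.
Setting these equal: −8p + 8 = 4p ⇒ −12p = -8 ⇒ p = 2/3, and the value is (-8)·(2/3) + 8 = 8/3.
For General C: with q = P(1), equating R1's and R2's payoffs gives −4q + 4 = 8q ⇒ q = 1/3.

8/3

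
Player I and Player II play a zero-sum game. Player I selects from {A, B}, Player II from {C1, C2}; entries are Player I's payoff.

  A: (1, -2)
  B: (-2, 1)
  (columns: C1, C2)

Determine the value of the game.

Row minima: A → -2, B → -2; maximin = -2.
Column maxima: C1 → 1, C2 → 1; minimax = 1.
-2 ≠ 1, so there is no saddle point; optimal play is mixed.
Let Player I play A with probability p. Expected payoff against C1: 1p + (-2)(1−p) = 3p − 2; against C2: (-2)p + 1(1−p) = −3p + 1.
Setting these equal: 3p − 2 = −3p + 1 ⇒ 6p = 3 ⇒ p = 1/2, and the value is (3)·(1/2) − 2 = -1/2.
For Player II: with q = P(C1), equating A's and B's payoffs gives 3q − 2 = −3q + 1 ⇒ q = 1/2.

-1/2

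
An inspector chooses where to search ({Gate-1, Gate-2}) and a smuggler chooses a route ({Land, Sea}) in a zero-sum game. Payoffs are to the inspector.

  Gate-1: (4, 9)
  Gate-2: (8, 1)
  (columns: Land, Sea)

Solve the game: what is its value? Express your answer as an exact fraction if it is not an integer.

17/3

Row minima: Gate-1 → 4, Gate-2 → 1; maximin = 4.
Column maxima: Land → 8, Sea → 9; minimax = 8.
4 ≠ 8, so there is no saddle point; optimal play is mixed.
Let the inspector play Gate-1 with probability p. Expected payoff against Land: 4p + 8(1−p) = −4p + 8; against Sea: 9p + 1(1−p) = 8p + 1.
Setting these equal: −4p + 8 = 8p + 1 ⇒ −12p = -7 ⇒ p = 7/12, and the value is (-4)·(7/12) + 8 = 17/3.
For the smuggler: with q = P(Land), equating Gate-1's and Gate-2's payoffs gives −5q + 9 = 7q + 1 ⇒ q = 2/3.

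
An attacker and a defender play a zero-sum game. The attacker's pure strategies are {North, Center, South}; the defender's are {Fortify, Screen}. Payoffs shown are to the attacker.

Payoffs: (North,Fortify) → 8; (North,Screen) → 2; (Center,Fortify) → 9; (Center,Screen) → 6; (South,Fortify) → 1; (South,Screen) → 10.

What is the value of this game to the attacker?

Row minima: North → 2, Center → 6, South → 1; maximin = 6.
Column maxima: Fortify → 9, Screen → 10; minimax = 9.
6 ≠ 9, so there is no saddle point; optimal play is mixed.
North is strictly dominated by Center, so the attacker never plays it.
On the remaining 2×2 (Center, South vs Fortify, Screen):
Let the attacker play Center with probability p. Expected payoff against Fortify: 9p + 1(1−p) = 8p + 1; against Screen: 6p + 10(1−p) = −4p + 10.
Setting these equal: 8p + 1 = −4p + 10 ⇒ 12p = 9 ⇒ p = 3/4, and the value is (8)·(3/4) + 1 = 7.
For the defender: with q = P(Fortify), equating Center's and South's payoffs gives 3q + 6 = −9q + 10 ⇒ q = 1/3.

7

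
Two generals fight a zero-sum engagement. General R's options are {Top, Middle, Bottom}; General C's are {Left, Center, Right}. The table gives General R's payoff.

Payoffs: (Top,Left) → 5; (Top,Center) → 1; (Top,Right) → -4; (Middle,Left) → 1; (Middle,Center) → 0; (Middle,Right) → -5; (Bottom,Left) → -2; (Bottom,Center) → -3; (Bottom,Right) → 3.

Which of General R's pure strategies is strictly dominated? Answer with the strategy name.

Middle

Top gives a strictly higher payoff than Middle against every column: 5 > 1, 1 > 0, -4 > -5.
So Middle is strictly dominated and General R never plays it.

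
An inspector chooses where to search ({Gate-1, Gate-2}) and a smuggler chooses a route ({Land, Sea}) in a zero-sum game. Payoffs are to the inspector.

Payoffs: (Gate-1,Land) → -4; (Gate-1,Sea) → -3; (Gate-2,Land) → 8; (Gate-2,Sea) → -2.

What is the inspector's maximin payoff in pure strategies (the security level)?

Row minima: Gate-1 → -4, Gate-2 → -2.
The best of these is -2.

-2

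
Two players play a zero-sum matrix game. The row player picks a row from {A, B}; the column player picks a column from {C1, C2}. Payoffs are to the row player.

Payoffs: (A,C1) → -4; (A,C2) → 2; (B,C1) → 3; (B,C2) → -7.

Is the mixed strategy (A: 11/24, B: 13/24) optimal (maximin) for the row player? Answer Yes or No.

No

Against C1 this mix gives (11/24)·(-4) + (13/24)·3 = -5/24.
Against C2 this mix gives (11/24)·2 + (13/24)·(-7) = -23/8.
The column player will play C2, holding the row player to -23/8. Shifting weight toward the row that does better against C2 would raise this floor (the equalizing mix achieves -11/8 against both C2 and C1), so the proposed strategy is not optimal.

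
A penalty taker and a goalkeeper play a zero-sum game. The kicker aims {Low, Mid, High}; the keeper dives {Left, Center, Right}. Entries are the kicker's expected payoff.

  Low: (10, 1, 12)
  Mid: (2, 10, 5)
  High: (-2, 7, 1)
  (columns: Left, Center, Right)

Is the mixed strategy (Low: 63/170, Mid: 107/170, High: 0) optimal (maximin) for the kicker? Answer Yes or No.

No

Against Left this mix gives (63/170)·10 + (107/170)·2 = 422/85.
Against Center this mix gives (63/170)·1 + (107/170)·10 = 1133/170.
Against Right this mix gives (63/170)·12 + (107/170)·5 = 1291/170.
The keeper will play Left, holding the kicker to 422/85. Shifting weight toward the row that does better against Left would raise this floor (the equalizing mix achieves 98/17 against both Left and Center), so the proposed strategy is not optimal.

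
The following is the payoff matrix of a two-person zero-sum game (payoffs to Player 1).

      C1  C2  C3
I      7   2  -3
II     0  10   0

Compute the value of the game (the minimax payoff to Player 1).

Row minima: I → -3, II → 0; maximin = 0.
Column maxima: C1 → 7, C2 → 10, C3 → 0; minimax = 0.
Since maximin = minimax = 0, there is a saddle point and the value is 0.

0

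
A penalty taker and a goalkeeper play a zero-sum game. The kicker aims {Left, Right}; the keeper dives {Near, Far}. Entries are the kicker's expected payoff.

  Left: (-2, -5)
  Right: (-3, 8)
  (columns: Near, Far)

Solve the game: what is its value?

Row minima: Left → -5, Right → -3; maximin = -3.
Column maxima: Near → -2, Far → 8; minimax = -2.
-3 ≠ -2, so there is no saddle point; optimal play is mixed.
Let the kicker play Left with probability p. Expected payoff against Near: (-2)p + (-3)(1−p) = p − 3; against Far: (-5)p + 8(1−p) = −13p + 8.
Setting these equal: p − 3 = −13p + 8 ⇒ 14p = 11 ⇒ p = 11/14, and the value is (1)·(11/14) − 3 = -31/14.
For the keeper: with q = P(Near), equating Left's and Right's payoffs gives 3q − 5 = −11q + 8 ⇒ q = 13/14.

-31/14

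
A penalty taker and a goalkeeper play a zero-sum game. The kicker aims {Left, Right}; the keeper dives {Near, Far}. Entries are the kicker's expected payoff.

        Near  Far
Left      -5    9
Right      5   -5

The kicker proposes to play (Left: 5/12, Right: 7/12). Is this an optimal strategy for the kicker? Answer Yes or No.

Yes

Against Near this mix gives (5/12)·(-5) + (7/12)·5 = 5/6.
Against Far this mix gives (5/12)·9 + (7/12)·(-5) = 5/6.
All of the keeper's active replies (Near, Far) yield 5/6, and no column does worse for the kicker. The mix makes the keeper indifferent and guarantees 5/6, so it is optimal.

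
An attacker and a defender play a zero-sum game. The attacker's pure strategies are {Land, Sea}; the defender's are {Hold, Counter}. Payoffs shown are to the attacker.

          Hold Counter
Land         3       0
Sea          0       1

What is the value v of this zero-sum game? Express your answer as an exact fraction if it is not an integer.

3/4

Row minima: Land → 0, Sea → 0; maximin = 0.
Column maxima: Hold → 3, Counter → 1; minimax = 1.
0 ≠ 1, so there is no saddle point; optimal play is mixed.
Let the attacker play Land with probability p. Expected payoff against Hold: 3p + 0(1−p) = 3p; against Counter: 0p + 1(1−p) = −p + 1.
Setting these equal: 3p = −p + 1 ⇒ 4p = 1 ⇒ p = 1/4, and the value is (3)·(1/4) = 3/4.
For the defender: with q = P(Hold), equating Land's and Sea's payoffs gives 3q = −q + 1 ⇒ q = 1/4.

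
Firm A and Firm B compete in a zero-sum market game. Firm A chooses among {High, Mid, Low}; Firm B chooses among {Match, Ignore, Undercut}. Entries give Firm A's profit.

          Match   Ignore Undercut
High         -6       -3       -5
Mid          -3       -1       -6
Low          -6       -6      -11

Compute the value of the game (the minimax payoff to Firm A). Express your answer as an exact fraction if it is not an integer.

-21/4

Row minima: High → -6, Mid → -6, Low → -11; maximin = -6.
Column maxima: Match → -3, Ignore → -1, Undercut → -5; minimax = -5.
-6 ≠ -5, so there is no saddle point; optimal play is mixed.
Low is strictly dominated by Mid, so Firm A never plays it.
With Low eliminated, Ignore is strictly dominated by Match (it gives Firm A strictly more in every remaining row), so Firm B never plays it.
On the remaining 2×2 (High, Mid vs Match, Undercut):
Let Firm A play High with probability p. Expected payoff against Match: (-6)p + (-3)(1−p) = −3p − 3; against Undercut: (-5)p + (-6)(1−p) = p − 6.
Setting these equal: −3p − 3 = p − 6 ⇒ −4p = -3 ⇒ p = 3/4, and the value is (-3)·(3/4) − 3 = -21/4.
For Firm B: with q = P(Match), equating High's and Mid's payoffs gives −q − 5 = 3q − 6 ⇒ q = 1/4.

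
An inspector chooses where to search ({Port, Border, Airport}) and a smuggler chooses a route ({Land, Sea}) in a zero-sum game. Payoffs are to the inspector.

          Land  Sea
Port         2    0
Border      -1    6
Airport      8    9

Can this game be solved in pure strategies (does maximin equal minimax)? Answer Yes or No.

Row minima: Port → 0, Border → -1, Airport → 8; maximin = 8.
Column maxima: Land → 8, Sea → 9; minimax = 8.
maximin = minimax = 8, so a saddle point exists.

Yes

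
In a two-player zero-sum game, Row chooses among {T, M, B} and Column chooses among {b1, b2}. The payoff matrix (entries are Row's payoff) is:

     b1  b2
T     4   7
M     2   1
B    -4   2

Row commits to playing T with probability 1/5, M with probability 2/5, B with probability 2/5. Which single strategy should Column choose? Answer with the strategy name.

If Column plays b1, Row's expected payoff is (1/5)·4 + (2/5)·2 + (2/5)·(-4) = 0.
If Column plays b2, Row's expected payoff is (1/5)·7 + (2/5)·1 + (2/5)·2 = 13/5.
Column minimizes Row's payoff; the smallest is 0, so the best response is b1.

b1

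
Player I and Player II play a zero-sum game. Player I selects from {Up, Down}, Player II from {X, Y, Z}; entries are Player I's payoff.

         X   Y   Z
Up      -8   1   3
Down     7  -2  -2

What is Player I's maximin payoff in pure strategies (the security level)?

-2

Row minima: Up → -8, Down → -2.
The best of these is -2.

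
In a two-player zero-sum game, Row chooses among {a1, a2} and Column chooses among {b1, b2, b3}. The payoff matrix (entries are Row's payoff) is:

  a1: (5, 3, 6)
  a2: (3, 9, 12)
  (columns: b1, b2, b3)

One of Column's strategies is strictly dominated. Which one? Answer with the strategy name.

b3

b1 holds Row's payoff strictly below b3 in every row: 5 < 6, 3 < 12.
So b3 is strictly dominated for Column.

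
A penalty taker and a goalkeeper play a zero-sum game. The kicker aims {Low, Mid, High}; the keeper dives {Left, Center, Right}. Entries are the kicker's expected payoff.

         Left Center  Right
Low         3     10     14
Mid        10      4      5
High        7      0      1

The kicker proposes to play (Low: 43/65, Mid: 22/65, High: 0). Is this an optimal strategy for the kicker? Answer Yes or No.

Against Left this mix gives (43/65)·3 + (22/65)·10 = 349/65.
Against Center this mix gives (43/65)·10 + (22/65)·4 = 518/65.
Against Right this mix gives (43/65)·14 + (22/65)·5 = 712/65.
The keeper will play Left, holding the kicker to 349/65. Shifting weight toward the row that does better against Left would raise this floor (the equalizing mix achieves 88/13 against both Left and Center), so the proposed strategy is not optimal.

No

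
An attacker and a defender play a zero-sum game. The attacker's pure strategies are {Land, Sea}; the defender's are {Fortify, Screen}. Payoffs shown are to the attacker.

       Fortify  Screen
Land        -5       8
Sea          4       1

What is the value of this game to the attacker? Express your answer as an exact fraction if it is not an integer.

Row minima: Land → -5, Sea → 1; maximin = 1.
Column maxima: Fortify → 4, Screen → 8; minimax = 4.
1 ≠ 4, so there is no saddle point; optimal play is mixed.
Let the attacker play Land with probability p. Expected payoff against Fortify: (-5)p + 4(1−p) = −9p + 4; against Screen: 8p + 1(1−p) = 7p + 1.
Setting these equal: −9p + 4 = 7p + 1 ⇒ −16p = -3 ⇒ p = 3/16, and the value is (-9)·(3/16) + 4 = 37/16.
For the defender: with q = P(Fortify), equating Land's and Sea's payoffs gives −13q + 8 = 3q + 1 ⇒ q = 7/16.

37/16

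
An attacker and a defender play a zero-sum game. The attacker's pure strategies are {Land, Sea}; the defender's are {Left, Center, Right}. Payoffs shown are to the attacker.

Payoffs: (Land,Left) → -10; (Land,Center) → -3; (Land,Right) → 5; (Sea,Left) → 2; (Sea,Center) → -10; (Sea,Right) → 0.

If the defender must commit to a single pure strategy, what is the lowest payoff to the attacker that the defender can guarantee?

-3

Column maxima: Left → 2, Center → -3, Right → 5.
The smallest of these is -3.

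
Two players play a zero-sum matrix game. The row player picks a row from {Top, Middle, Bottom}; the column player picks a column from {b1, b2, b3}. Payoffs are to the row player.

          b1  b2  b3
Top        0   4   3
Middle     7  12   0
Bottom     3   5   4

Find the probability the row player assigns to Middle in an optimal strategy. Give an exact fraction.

Row minima: Top → 0, Middle → 0, Bottom → 3; maximin = 3.
Column maxima: b1 → 7, b2 → 12, b3 → 4; minimax = 4.
3 ≠ 4, so there is no saddle point; optimal play is mixed.
Top is strictly dominated by Bottom, so the row player never plays it.
b2 is strictly dominated by b1 (it gives the row player strictly more in every row), so the column player never plays it.
On the remaining 2×2 (Middle, Bottom vs b1, b3):
Let the row player play Middle with probability p. Expected payoff against b1: 7p + 3(1−p) = 4p + 3; against b3: 0p + 4(1−p) = −4p + 4.
Setting these equal: 4p + 3 = −4p + 4 ⇒ 8p = 1 ⇒ p = 1/8, and the value is (4)·(1/8) + 3 = 7/2.
For the column player: with q = P(b1), equating Middle's and Bottom's payoffs gives 7q = −q + 4 ⇒ q = 1/2.

1/8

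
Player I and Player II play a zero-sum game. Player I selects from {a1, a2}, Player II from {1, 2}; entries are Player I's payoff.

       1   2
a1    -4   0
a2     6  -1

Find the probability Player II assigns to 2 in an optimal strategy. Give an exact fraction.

Row minima: a1 → -4, a2 → -1; maximin = -1.
Column maxima: 1 → 6, 2 → 0; minimax = 0.
-1 ≠ 0, so there is no saddle point; optimal play is mixed.
Let Player I play a1 with probability p. Expected payoff against 1: (-4)p + 6(1−p) = −10p + 6; against 2: 0p + (-1)(1−p) = p − 1.
Setting these equal: −10p + 6 = p − 1 ⇒ −11p = -7 ⇒ p = 7/11, and the value is (-10)·(7/11) + 6 = -4/11.
For Player II: with q = P(1), equating a1's and a2's payoffs gives −4q = 7q − 1 ⇒ q = 1/11.

10/11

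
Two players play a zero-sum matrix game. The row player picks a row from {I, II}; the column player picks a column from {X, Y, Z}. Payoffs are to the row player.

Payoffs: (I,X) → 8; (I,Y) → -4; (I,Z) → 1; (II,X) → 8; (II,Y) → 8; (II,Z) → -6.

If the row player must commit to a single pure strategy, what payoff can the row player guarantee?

-4

Row minima: I → -4, II → -6.
The best of these is -4.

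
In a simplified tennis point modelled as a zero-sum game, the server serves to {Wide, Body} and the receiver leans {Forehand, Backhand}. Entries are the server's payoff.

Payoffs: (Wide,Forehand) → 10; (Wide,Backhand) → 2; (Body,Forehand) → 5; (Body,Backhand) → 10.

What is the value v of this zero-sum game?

90/13

Row minima: Wide → 2, Body → 5; maximin = 5.
Column maxima: Forehand → 10, Backhand → 10; minimax = 10.
5 ≠ 10, so there is no saddle point; optimal play is mixed.
Let the server play Wide with probability p. Expected payoff against Forehand: 10p + 5(1−p) = 5p + 5; against Backhand: 2p + 10(1−p) = −8p + 10.
Setting these equal: 5p + 5 = −8p + 10 ⇒ 13p = 5 ⇒ p = 5/13, and the value is (5)·(5/13) + 5 = 90/13.
For the receiver: with q = P(Forehand), equating Wide's and Body's payoffs gives 8q + 2 = −5q + 10 ⇒ q = 8/13.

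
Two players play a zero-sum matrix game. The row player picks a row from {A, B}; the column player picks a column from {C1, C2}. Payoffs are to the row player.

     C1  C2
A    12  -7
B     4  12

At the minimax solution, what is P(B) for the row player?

19/27

Row minima: A → -7, B → 4; maximin = 4.
Column maxima: C1 → 12, C2 → 12; minimax = 12.
4 ≠ 12, so there is no saddle point; optimal play is mixed.
Let the row player play A with probability p. Expected payoff against C1: 12p + 4(1−p) = 8p + 4; against C2: (-7)p + 12(1−p) = −19p + 12.
Setting these equal: 8p + 4 = −19p + 12 ⇒ 27p = 8 ⇒ p = 8/27, and the value is (8)·(8/27) + 4 = 172/27.
For the column player: with q = P(C1), equating A's and B's payoffs gives 19q − 7 = −8q + 12 ⇒ q = 19/27.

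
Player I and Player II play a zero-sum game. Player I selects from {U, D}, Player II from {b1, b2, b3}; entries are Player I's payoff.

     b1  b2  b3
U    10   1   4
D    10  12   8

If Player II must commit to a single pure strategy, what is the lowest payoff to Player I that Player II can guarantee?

Column maxima: b1 → 10, b2 → 12, b3 → 8.
The smallest of these is 8.

8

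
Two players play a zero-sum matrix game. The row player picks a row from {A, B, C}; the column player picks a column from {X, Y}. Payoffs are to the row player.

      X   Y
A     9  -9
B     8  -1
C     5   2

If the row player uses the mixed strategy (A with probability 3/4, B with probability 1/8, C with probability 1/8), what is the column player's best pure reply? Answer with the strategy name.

If the column player plays X, the row player's expected payoff is (3/4)·9 + (1/8)·8 + (1/8)·5 = 67/8.
If the column player plays Y, the row player's expected payoff is (3/4)·(-9) + (1/8)·(-1) + (1/8)·2 = -53/8.
The column player minimizes the row player's payoff; the smallest is -53/8, so the best response is Y.

Y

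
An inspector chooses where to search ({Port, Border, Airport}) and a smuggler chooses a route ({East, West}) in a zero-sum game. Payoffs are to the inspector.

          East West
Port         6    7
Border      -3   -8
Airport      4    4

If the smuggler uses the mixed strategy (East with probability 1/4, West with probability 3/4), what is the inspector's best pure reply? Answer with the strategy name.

Expected payoff of Port: (1/4)·6 + (3/4)·7 = 27/4.
Expected payoff of Border: (1/4)·(-3) + (3/4)·(-8) = -27/4.
Expected payoff of Airport: (1/4)·4 + (3/4)·4 = 4.
The largest is 27/4, so the inspector's best response is Port.

Port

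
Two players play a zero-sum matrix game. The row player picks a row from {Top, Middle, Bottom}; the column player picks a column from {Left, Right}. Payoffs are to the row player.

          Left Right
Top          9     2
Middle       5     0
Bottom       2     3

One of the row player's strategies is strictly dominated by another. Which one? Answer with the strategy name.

Top gives a strictly higher payoff than Middle against every column: 9 > 5, 2 > 0.
So Middle is strictly dominated and the row player never plays it.

Middle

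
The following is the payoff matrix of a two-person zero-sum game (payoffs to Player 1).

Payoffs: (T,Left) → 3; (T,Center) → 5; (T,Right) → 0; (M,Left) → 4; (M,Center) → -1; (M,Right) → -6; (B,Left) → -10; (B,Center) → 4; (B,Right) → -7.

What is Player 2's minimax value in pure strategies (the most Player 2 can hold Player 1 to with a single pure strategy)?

0

Column maxima: Left → 4, Center → 5, Right → 0.
The smallest of these is 0.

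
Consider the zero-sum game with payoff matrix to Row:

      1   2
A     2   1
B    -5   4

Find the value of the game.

13/10

Row minima: A → 1, B → -5; maximin = 1.
Column maxima: 1 → 2, 2 → 4; minimax = 2.
1 ≠ 2, so there is no saddle point; optimal play is mixed.
Let Row play A with probability p. Expected payoff against 1: 2p + (-5)(1−p) = 7p − 5; against 2: 1p + 4(1−p) = −3p + 4.
Setting these equal: 7p − 5 = −3p + 4 ⇒ 10p = 9 ⇒ p = 9/10, and the value is (7)·(9/10) − 5 = 13/10.
For Column: with q = P(1), equating A's and B's payoffs gives q + 1 = −9q + 4 ⇒ q = 3/10.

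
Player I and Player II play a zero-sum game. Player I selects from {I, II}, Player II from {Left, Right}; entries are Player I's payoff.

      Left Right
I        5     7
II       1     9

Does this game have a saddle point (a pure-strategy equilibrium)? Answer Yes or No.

Yes

Row minima: I → 5, II → 1; maximin = 5.
Column maxima: Left → 5, Right → 9; minimax = 5.
maximin = minimax = 5, so a saddle point exists.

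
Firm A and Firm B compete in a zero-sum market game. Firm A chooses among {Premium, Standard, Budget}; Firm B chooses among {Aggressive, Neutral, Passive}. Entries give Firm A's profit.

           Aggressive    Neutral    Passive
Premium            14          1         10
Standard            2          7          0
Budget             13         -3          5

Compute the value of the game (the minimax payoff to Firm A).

35/8

Row minima: Premium → 1, Standard → 0, Budget → -3; maximin = 1.
Column maxima: Aggressive → 14, Neutral → 7, Passive → 10; minimax = 7.
1 ≠ 7, so there is no saddle point; optimal play is mixed.
Budget is strictly dominated by Premium, so Firm A never plays it.
Aggressive is strictly dominated by Passive (it gives Firm A strictly more in every row), so Firm B never plays it.
On the remaining 2×2 (Premium, Standard vs Neutral, Passive):
Let Firm A play Premium with probability p. Expected payoff against Neutral: 1p + 7(1−p) = −6p + 7; against Passive: 10p + 0(1−p) = 10p.
Setting these equal: −6p + 7 = 10p ⇒ −16p = -7 ⇒ p = 7/16, and the value is (-6)·(7/16) + 7 = 35/8.
For Firm B: with q = P(Neutral), equating Premium's and Standard's payoffs gives −9q + 10 = 7q ⇒ q = 5/8.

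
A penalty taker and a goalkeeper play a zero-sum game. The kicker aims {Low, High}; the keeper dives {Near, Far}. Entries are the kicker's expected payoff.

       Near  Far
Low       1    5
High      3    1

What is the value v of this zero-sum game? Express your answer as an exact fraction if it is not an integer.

Row minima: Low → 1, High → 1; maximin = 1.
Column maxima: Near → 3, Far → 5; minimax = 3.
1 ≠ 3, so there is no saddle point; optimal play is mixed.
Let the kicker play Low with probability p. Expected payoff against Near: 1p + 3(1−p) = −2p + 3; against Far: 5p + 1(1−p) = 4p + 1.
Setting these equal: −2p + 3 = 4p + 1 ⇒ −6p = -2 ⇒ p = 1/3, and the value is (-2)·(1/3) + 3 = 7/3.
For the keeper: with q = P(Near), equating Low's and High's payoffs gives −4q + 5 = 2q + 1 ⇒ q = 2/3.

7/3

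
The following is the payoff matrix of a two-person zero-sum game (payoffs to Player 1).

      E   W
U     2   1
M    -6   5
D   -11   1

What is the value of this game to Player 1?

4/3

Row minima: U → 1, M → -6, D → -11; maximin = 1.
Column maxima: E → 2, W → 5; minimax = 2.
1 ≠ 2, so there is no saddle point; optimal play is mixed.
D is strictly dominated by M, so Player 1 never plays it.
On the remaining 2×2 (U, M vs E, W):
Let Player 1 play U with probability p. Expected payoff against E: 2p + (-6)(1−p) = 8p − 6; against W: 1p + 5(1−p) = −4p + 5.
Setting these equal: 8p − 6 = −4p + 5 ⇒ 12p = 11 ⇒ p = 11/12, and the value is (8)·(11/12) − 6 = 4/3.
For Player 2: with q = P(E), equating U's and M's payoffs gives q + 1 = −11q + 5 ⇒ q = 1/3.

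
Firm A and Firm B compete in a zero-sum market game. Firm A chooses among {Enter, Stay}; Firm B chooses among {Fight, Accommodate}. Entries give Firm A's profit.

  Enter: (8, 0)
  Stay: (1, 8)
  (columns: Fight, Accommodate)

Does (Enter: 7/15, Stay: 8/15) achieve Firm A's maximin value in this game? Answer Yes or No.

Against Fight this mix gives (7/15)·8 + (8/15)·1 = 64/15.
Against Accommodate this mix gives (7/15)·0 + (8/15)·8 = 64/15.
All of Firm B's active replies (Fight, Accommodate) yield 64/15, and no column does worse for Firm A. The mix makes Firm B indifferent and guarantees 64/15, so it is optimal.

Yes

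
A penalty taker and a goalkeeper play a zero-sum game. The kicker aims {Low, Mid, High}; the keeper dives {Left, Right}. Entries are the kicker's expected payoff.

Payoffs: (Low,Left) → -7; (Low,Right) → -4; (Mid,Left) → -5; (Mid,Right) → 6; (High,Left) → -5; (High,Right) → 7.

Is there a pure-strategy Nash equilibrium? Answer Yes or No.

Row minima: Low → -7, Mid → -5, High → -5; maximin = -5.
Column maxima: Left → -5, Right → 7; minimax = -5.
maximin = minimax = -5, so a saddle point exists.

Yes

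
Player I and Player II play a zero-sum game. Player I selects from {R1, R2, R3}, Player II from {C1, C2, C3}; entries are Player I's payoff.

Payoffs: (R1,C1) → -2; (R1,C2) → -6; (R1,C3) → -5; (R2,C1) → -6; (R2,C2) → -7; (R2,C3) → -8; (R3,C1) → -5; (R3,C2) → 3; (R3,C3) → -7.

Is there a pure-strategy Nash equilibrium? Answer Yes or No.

No

Row minima: R1 → -6, R2 → -8, R3 → -7; maximin = -6.
Column maxima: C1 → -2, C2 → 3, C3 → -5; minimax = -5.
-6 ≠ -5, so no pure-strategy equilibrium exists.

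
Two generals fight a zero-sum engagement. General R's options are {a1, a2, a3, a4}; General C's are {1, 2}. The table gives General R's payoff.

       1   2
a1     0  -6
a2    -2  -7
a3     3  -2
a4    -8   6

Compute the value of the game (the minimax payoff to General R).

Row minima: a1 → -6, a2 → -7, a3 → -2, a4 → -8; maximin = -2.
Column maxima: 1 → 3, 2 → 6; minimax = 3.
-2 ≠ 3, so there is no saddle point; optimal play is mixed.
a1 is strictly dominated by a3, so General R never plays it.
a2 is strictly dominated by a3, so General R never plays it.
On the remaining 2×2 (a3, a4 vs 1, 2):
Let General R play a3 with probability p. Expected payoff against 1: 3p + (-8)(1−p) = 11p − 8; against 2: (-2)p + 6(1−p) = −8p + 6.
Setting these equal: 11p − 8 = −8p + 6 ⇒ 19p = 14 ⇒ p = 14/19, and the value is (11)·(14/19) − 8 = 2/19.
For General C: with q = P(1), equating a3's and a4's payoffs gives 5q − 2 = −14q + 6 ⇒ q = 8/19.

2/19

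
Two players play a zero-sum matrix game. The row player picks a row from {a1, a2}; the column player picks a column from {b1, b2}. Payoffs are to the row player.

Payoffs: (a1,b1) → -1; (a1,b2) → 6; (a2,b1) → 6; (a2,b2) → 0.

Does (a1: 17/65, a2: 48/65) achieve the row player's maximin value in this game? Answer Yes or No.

Against b1 this mix gives (17/65)·(-1) + (48/65)·6 = 271/65.
Against b2 this mix gives (17/65)·6 + (48/65)·0 = 102/65.
The column player will play b2, holding the row player to 102/65. Shifting weight toward the row that does better against b2 would raise this floor (the equalizing mix achieves 36/13 against both b2 and b1), so the proposed strategy is not optimal.

No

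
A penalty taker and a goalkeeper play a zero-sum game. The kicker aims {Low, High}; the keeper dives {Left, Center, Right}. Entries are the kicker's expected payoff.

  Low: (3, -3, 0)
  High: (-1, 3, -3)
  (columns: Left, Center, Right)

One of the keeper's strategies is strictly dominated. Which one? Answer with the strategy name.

Left

Right holds the kicker's payoff strictly below Left in every row: 0 < 3, -3 < -1.
So Left is strictly dominated for the keeper.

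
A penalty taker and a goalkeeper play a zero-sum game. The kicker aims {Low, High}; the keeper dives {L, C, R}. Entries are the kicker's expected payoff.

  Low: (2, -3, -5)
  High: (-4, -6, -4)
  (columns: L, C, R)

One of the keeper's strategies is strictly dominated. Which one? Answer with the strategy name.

L

C holds the kicker's payoff strictly below L in every row: -3 < 2, -6 < -4.
So L is strictly dominated for the keeper.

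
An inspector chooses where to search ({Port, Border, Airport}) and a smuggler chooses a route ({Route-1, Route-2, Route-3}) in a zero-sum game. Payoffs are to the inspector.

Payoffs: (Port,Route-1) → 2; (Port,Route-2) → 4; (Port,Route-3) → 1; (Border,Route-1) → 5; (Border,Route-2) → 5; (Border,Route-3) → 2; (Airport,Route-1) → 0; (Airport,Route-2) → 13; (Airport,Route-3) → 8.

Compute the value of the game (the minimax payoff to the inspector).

Row minima: Port → 1, Border → 2, Airport → 0; maximin = 2.
Column maxima: Route-1 → 5, Route-2 → 13, Route-3 → 8; minimax = 5.
2 ≠ 5, so there is no saddle point; optimal play is mixed.
Port is strictly dominated by Border, so the inspector never plays it.
Route-2 is strictly dominated by Route-3 (it gives the inspector strictly more in every row), so the smuggler never plays it.
On the remaining 2×2 (Border, Airport vs Route-1, Route-3):
Let the inspector play Border with probability p. Expected payoff against Route-1: 5p + 0(1−p) = 5p; against Route-3: 2p + 8(1−p) = −6p + 8.
Setting these equal: 5p = −6p + 8 ⇒ 11p = 8 ⇒ p = 8/11, and the value is (5)·(8/11) = 40/11.
For the smuggler: with q = P(Route-1), equating Border's and Airport's payoffs gives 3q + 2 = −8q + 8 ⇒ q = 6/11.

40/11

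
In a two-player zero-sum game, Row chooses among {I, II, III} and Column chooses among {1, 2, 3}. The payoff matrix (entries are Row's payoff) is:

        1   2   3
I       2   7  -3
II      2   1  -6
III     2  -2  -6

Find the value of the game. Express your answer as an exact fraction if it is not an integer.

Row minima: I → -3, II → -6, III → -6; maximin = -3.
Column maxima: 1 → 2, 2 → 7, 3 → -3; minimax = -3.
Since maximin = minimax = -3, there is a saddle point and the value is -3.

-3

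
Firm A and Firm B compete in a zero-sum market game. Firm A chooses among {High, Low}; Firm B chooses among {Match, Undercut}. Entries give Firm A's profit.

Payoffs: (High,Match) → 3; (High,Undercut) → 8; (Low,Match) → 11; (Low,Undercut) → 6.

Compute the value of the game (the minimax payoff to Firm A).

Row minima: High → 3, Low → 6; maximin = 6.
Column maxima: Match → 11, Undercut → 8; minimax = 8.
6 ≠ 8, so there is no saddle point; optimal play is mixed.
Let Firm A play High with probability p. Expected payoff against Match: 3p + 11(1−p) = −8p + 11; against Undercut: 8p + 6(1−p) = 2p + 6.
Setting these equal: −8p + 11 = 2p + 6 ⇒ −10p = -5 ⇒ p = 1/2, and the value is (-8)·(1/2) + 11 = 7.
For Firm B: with q = P(Match), equating High's and Low's payoffs gives −5q + 8 = 5q + 6 ⇒ q = 1/5.

7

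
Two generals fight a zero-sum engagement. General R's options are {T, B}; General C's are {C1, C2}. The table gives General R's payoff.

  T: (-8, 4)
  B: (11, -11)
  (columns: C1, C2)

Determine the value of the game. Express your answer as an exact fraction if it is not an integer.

Row minima: T → -8, B → -11; maximin = -8.
Column maxima: C1 → 11, C2 → 4; minimax = 4.
-8 ≠ 4, so there is no saddle point; optimal play is mixed.
Let General R play T with probability p. Expected payoff against C1: (-8)p + 11(1−p) = −19p + 11; against C2: 4p + (-11)(1−p) = 15p − 11.
Setting these equal: −19p + 11 = 15p − 11 ⇒ −34p = -22 ⇒ p = 11/17, and the value is (-19)·(11/17) + 11 = -22/17.
For General C: with q = P(C1), equating T's and B's payoffs gives −12q + 4 = 22q − 11 ⇒ q = 15/34.

-22/17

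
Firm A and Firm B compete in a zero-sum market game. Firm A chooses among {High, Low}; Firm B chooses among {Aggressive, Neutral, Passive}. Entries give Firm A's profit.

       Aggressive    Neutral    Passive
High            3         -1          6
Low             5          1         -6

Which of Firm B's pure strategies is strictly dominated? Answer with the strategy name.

Neutral holds Firm A's payoff strictly below Aggressive in every row: -1 < 3, 1 < 5.
So Aggressive is strictly dominated for Firm B.

Aggressive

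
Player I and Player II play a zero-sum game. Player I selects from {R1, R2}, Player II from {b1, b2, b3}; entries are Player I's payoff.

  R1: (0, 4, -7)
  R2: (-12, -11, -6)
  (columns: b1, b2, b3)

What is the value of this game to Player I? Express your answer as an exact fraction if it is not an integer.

-84/13

Row minima: R1 → -7, R2 → -12; maximin = -7.
Column maxima: b1 → 0, b2 → 4, b3 → -6; minimax = -6.
-7 ≠ -6, so there is no saddle point; optimal play is mixed.
b2 is strictly dominated by b1 (it gives Player I strictly more in every row), so Player II never plays it.
On the remaining 2×2 (R1, R2 vs b1, b3):
Let Player I play R1 with probability p. Expected payoff against b1: 0p + (-12)(1−p) = 12p − 12; against b3: (-7)p + (-6)(1−p) = −p − 6.
Setting these equal: 12p − 12 = −p − 6 ⇒ 13p = 6 ⇒ p = 6/13, and the value is (12)·(6/13) − 12 = -84/13.
For Player II: with q = P(b1), equating R1's and R2's payoffs gives 7q − 7 = −6q − 6 ⇒ q = 1/13.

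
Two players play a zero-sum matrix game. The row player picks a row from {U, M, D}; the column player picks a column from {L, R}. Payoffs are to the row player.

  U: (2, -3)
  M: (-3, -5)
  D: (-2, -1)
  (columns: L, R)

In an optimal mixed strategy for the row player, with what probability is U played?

Row minima: U → -3, M → -5, D → -2; maximin = -2.
Column maxima: L → 2, R → -1; minimax = -1.
-2 ≠ -1, so there is no saddle point; optimal play is mixed.
M is strictly dominated by U, so the row player never plays it.
On the remaining 2×2 (U, D vs L, R):
Let the row player play U with probability p. Expected payoff against L: 2p + (-2)(1−p) = 4p − 2; against R: (-3)p + (-1)(1−p) = −2p − 1.
Setting these equal: 4p − 2 = −2p − 1 ⇒ 6p = 1 ⇒ p = 1/6, and the value is (4)·(1/6) − 2 = -4/3.
For the column player: with q = P(L), equating U's and D's payoffs gives 5q − 3 = −q − 1 ⇒ q = 1/3.

1/6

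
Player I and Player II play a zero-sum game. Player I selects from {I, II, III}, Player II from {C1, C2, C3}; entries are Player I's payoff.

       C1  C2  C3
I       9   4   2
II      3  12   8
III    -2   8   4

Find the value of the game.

Row minima: I → 2, II → 3, III → -2; maximin = 3.
Column maxima: C1 → 9, C2 → 12, C3 → 8; minimax = 8.
3 ≠ 8, so there is no saddle point; optimal play is mixed.
III is strictly dominated by II, so Player I never plays it.
C2 is strictly dominated by C3 (it gives Player I strictly more in every row), so Player II never plays it.
On the remaining 2×2 (I, II vs C1, C3):
Let Player I play I with probability p. Expected payoff against C1: 9p + 3(1−p) = 6p + 3; against C3: 2p + 8(1−p) = −6p + 8.
Setting these equal: 6p + 3 = −6p + 8 ⇒ 12p = 5 ⇒ p = 5/12, and the value is (6)·(5/12) + 3 = 11/2.
For Player II: with q = P(C1), equating I's and II's payoffs gives 7q + 2 = −5q + 8 ⇒ q = 1/2.

11/2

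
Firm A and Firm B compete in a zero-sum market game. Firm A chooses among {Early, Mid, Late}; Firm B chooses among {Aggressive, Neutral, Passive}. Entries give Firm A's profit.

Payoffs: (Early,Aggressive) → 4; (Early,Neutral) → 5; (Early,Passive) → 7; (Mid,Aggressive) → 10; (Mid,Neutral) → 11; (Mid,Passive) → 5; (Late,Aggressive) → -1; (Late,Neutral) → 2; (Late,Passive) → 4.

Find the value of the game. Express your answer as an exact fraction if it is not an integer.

Row minima: Early → 4, Mid → 5, Late → -1; maximin = 5.
Column maxima: Aggressive → 10, Neutral → 11, Passive → 7; minimax = 7.
5 ≠ 7, so there is no saddle point; optimal play is mixed.
Late is strictly dominated by Early, so Firm A never plays it.
Neutral is strictly dominated by Aggressive (it gives Firm A strictly more in every row), so Firm B never plays it.
On the remaining 2×2 (Early, Mid vs Aggressive, Passive):
Let Firm A play Early with probability p. Expected payoff against Aggressive: 4p + 10(1−p) = −6p + 10; against Passive: 7p + 5(1−p) = 2p + 5.
Setting these equal: −6p + 10 = 2p + 5 ⇒ −8p = -5 ⇒ p = 5/8, and the value is (-6)·(5/8) + 10 = 25/4.
For Firm B: with q = P(Aggressive), equating Early's and Mid's payoffs gives −3q + 7 = 5q + 5 ⇒ q = 1/4.

25/4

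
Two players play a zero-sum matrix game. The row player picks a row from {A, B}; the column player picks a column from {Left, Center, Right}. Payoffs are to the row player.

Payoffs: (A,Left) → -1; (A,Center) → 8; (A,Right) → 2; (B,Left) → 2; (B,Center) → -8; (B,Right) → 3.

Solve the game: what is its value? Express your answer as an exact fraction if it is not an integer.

Row minima: A → -1, B → -8; maximin = -1.
Column maxima: Left → 2, Center → 8, Right → 3; minimax = 2.
-1 ≠ 2, so there is no saddle point; optimal play is mixed.
Right is strictly dominated by Left (it gives the row player strictly more in every row), so the column player never plays it.
On the remaining 2×2 (A, B vs Left, Center):
Let the row player play A with probability p. Expected payoff against Left: (-1)p + 2(1−p) = −3p + 2; against Center: 8p + (-8)(1−p) = 16p − 8.
Setting these equal: −3p + 2 = 16p − 8 ⇒ −19p = -10 ⇒ p = 10/19, and the value is (-3)·(10/19) + 2 = 8/19.
For the column player: with q = P(Left), equating A's and B's payoffs gives −9q + 8 = 10q − 8 ⇒ q = 16/19.

8/19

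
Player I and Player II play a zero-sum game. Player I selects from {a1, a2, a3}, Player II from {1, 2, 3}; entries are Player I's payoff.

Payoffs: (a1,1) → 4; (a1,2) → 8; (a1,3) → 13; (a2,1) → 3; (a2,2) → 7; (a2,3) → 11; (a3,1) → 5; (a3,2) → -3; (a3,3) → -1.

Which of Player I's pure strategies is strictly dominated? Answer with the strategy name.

a2

a1 gives a strictly higher payoff than a2 against every column: 4 > 3, 8 > 7, 13 > 11.
So a2 is strictly dominated and Player I never plays it.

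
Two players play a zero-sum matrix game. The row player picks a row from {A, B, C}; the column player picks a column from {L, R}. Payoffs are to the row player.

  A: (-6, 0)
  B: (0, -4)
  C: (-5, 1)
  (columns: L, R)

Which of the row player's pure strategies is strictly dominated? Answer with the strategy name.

C gives a strictly higher payoff than A against every column: -5 > -6, 1 > 0.
So A is strictly dominated and the row player never plays it.

A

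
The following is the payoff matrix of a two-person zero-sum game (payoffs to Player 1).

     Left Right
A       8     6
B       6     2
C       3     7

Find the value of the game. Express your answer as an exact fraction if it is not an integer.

19/3

Row minima: A → 6, B → 2, C → 3; maximin = 6.
Column maxima: Left → 8, Right → 7; minimax = 7.
6 ≠ 7, so there is no saddle point; optimal play is mixed.
B is strictly dominated by A, so Player 1 never plays it.
On the remaining 2×2 (A, C vs Left, Right):
Let Player 1 play A with probability p. Expected payoff against Left: 8p + 3(1−p) = 5p + 3; against Right: 6p + 7(1−p) = −p + 7.
Setting these equal: 5p + 3 = −p + 7 ⇒ 6p = 4 ⇒ p = 2/3, and the value is (5)·(2/3) + 3 = 19/3.
For Player 2: with q = P(Left), equating A's and C's payoffs gives 2q + 6 = −4q + 7 ⇒ q = 1/6.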